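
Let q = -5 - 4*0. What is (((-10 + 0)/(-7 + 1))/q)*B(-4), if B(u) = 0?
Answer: 0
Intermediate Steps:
q = -5 (q = -5 + 0 = -5)
(((-10 + 0)/(-7 + 1))/q)*B(-4) = (((-10 + 0)/(-7 + 1))/(-5))*0 = (-10/(-6)*(-1/5))*0 = (-10*(-1/6)*(-1/5))*0 = ((5/3)*(-1/5))*0 = -1/3*0 = 0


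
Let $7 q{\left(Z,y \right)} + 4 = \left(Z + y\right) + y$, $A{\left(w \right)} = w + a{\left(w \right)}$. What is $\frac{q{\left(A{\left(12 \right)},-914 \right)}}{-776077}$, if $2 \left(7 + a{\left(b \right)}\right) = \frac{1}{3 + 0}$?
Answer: $\frac{10961}{32595234} \approx 0.00033628$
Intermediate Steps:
$a{\left(b \right)} = - \frac{41}{6}$ ($a{\left(b \right)} = -7 + \frac{1}{2 \left(3 + 0\right)} = -7 + \frac{1}{2 \cdot 3} = -7 + \frac{1}{2} \cdot \frac{1}{3} = -7 + \frac{1}{6} = - \frac{41}{6}$)
$A{\left(w \right)} = - \frac{41}{6} + w$ ($A{\left(w \right)} = w - \frac{41}{6} = - \frac{41}{6} + w$)
$q{\left(Z,y \right)} = - \frac{4}{7} + \frac{Z}{7} + \frac{2 y}{7}$ ($q{\left(Z,y \right)} = - \frac{4}{7} + \frac{\left(Z + y\right) + y}{7} = - \frac{4}{7} + \frac{Z + 2 y}{7} = - \frac{4}{7} + \left(\frac{Z}{7} + \frac{2 y}{7}\right) = - \frac{4}{7} + \frac{Z}{7} + \frac{2 y}{7}$)
$\frac{q{\left(A{\left(12 \right)},-914 \right)}}{-776077} = \frac{- \frac{4}{7} + \frac{- \frac{41}{6} + 12}{7} + \frac{2}{7} \left(-914\right)}{-776077} = \left(- \frac{4}{7} + \frac{1}{7} \cdot \frac{31}{6} - \frac{1828}{7}\right) \left(- \frac{1}{776077}\right) = \left(- \frac{4}{7} + \frac{31}{42} - \frac{1828}{7}\right) \left(- \frac{1}{776077}\right) = \left(- \frac{10961}{42}\right) \left(- \frac{1}{776077}\right) = \frac{10961}{32595234}$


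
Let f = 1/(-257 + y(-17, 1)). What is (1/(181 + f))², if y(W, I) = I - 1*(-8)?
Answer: 61504/2014842769 ≈ 3.0525e-5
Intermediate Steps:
y(W, I) = 8 + I (y(W, I) = I + 8 = 8 + I)
f = -1/248 (f = 1/(-257 + (8 + 1)) = 1/(-257 + 9) = 1/(-248) = -1/248 ≈ -0.0040323)
(1/(181 + f))² = (1/(181 - 1/248))² = (1/(44887/248))² = (248/44887)² = 61504/2014842769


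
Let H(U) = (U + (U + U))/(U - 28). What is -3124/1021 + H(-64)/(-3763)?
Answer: -270428084/88366529 ≈ -3.0603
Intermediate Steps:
H(U) = 3*U/(-28 + U) (H(U) = (U + 2*U)/(-28 + U) = (3*U)/(-28 + U) = 3*U/(-28 + U))
-3124/1021 + H(-64)/(-3763) = -3124/1021 + (3*(-64)/(-28 - 64))/(-3763) = -3124*1/1021 + (3*(-64)/(-92))*(-1/3763) = -3124/1021 + (3*(-64)*(-1/92))*(-1/3763) = -3124/1021 + (48/23)*(-1/3763) = -3124/1021 - 48/86549 = -270428084/88366529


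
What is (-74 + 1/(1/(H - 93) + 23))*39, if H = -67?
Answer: -816258/283 ≈ -2884.3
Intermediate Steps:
(-74 + 1/(1/(H - 93) + 23))*39 = (-74 + 1/(1/(-67 - 93) + 23))*39 = (-74 + 1/(1/(-160) + 23))*39 = (-74 + 1/(-1/160 + 23))*39 = (-74 + 1/(3679/160))*39 = (-74 + 160/3679)*39 = -272086/3679*39 = -816258/283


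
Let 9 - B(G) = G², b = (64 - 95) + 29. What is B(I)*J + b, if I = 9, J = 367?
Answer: -26426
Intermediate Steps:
b = -2 (b = -31 + 29 = -2)
B(G) = 9 - G²
B(I)*J + b = (9 - 1*9²)*367 - 2 = (9 - 1*81)*367 - 2 = (9 - 81)*367 - 2 = -72*367 - 2 = -26424 - 2 = -26426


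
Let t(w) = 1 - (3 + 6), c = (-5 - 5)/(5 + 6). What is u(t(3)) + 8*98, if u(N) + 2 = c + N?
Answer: 8504/11 ≈ 773.09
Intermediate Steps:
c = -10/11 ≈ -0.90909
t(w) = -8 (t(w) = 1 - 1*9 = 1 - 9 = -8)
u(N) = -32/11 + N (u(N) = -2 + (-10/11 + N) = -32/11 + N)
u(t(3)) + 8*98 = (-32/11 - 8) + 8*98 = -120/11 + 784 = 8504/11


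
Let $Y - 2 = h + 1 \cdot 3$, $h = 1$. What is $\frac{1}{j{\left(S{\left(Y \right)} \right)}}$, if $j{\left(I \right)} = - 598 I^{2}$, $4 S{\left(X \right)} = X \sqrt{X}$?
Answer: $- \frac{1}{8073} \approx -0.00012387$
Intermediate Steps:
$Y = 6$ ($Y = 2 + \left(1 + 1 \cdot 3\right) = 2 + \left(1 + 3\right) = 2 + 4 = 6$)
$S{\left(X \right)} = \frac{X^{\frac{3}{2}}}{4}$ ($S{\left(X \right)} = \frac{X \sqrt{X}}{4} = \frac{X^{\frac{3}{2}}}{4}$)
$\frac{1}{j{\left(S{\left(Y \right)} \right)}} = \frac{1}{\left(-598\right) \left(\frac{6^{\frac{3}{2}}}{4}\right)^{2}} = \frac{1}{\left(-598\right) \left(\frac{6 \sqrt{6}}{4}\right)^{2}} = \frac{1}{\left(-598\right) \left(\frac{3 \sqrt{6}}{2}\right)^{2}} = \frac{1}{\left(-598\right) \frac{27}{2}} = \frac{1}{-8073} = - \frac{1}{8073}$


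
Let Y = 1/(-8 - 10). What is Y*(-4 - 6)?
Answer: 5/9 ≈ 0.55556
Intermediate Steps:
Y = -1/18 (Y = 1/(-18) = -1/18 ≈ -0.055556)
Y*(-4 - 6) = -(-4 - 6)/18 = -1/18*(-10) = 5/9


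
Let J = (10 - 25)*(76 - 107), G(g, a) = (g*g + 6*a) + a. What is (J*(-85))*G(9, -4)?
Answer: -2094825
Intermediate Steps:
G(g, a) = g² + 7*a (G(g, a) = (g² + 6*a) + a = g² + 7*a)
J = 465 (J = -15*(-31) = 465)
(J*(-85))*G(9, -4) = (465*(-85))*(9² + 7*(-4)) = -39525*(81 - 28) = -39525*53 = -2094825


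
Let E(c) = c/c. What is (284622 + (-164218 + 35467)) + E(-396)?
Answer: 155872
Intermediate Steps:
E(c) = 1
(284622 + (-164218 + 35467)) + E(-396) = (284622 + (-164218 + 35467)) + 1 = (284622 - 128751) + 1 = 155871 + 1 = 155872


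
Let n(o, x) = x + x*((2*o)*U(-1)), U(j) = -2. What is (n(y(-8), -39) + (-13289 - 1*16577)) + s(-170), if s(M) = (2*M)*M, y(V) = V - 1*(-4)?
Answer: 27271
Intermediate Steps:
y(V) = 4 + V (y(V) = V + 4 = 4 + V)
s(M) = 2*M²
n(o, x) = x - 4*o*x (n(o, x) = x + x*((2*o)*(-2)) = x + x*(-4*o) = x - 4*o*x)
(n(y(-8), -39) + (-13289 - 1*16577)) + s(-170) = (-39*(1 - 4*(4 - 8)) + (-13289 - 1*16577)) + 2*(-170)² = (-39*(1 - 4*(-4)) + (-13289 - 16577)) + 2*28900 = (-39*(1 + 16) - 29866) + 57800 = (-39*17 - 29866) + 57800 = (-663 - 29866) + 57800 = -30529 + 57800 = 27271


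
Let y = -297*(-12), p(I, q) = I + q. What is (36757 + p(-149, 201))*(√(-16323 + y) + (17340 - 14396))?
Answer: 108365696 + 36809*I*√12759 ≈ 1.0837e+8 + 4.1578e+6*I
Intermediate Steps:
y = 3564
(36757 + p(-149, 201))*(√(-16323 + y) + (17340 - 14396)) = (36757 + (-149 + 201))*(√(-16323 + 3564) + (17340 - 14396)) = (36757 + 52)*(√(-12759) + 2944) = 36809*(I*√12759 + 2944) = 36809*(2944 + I*√12759) = 108365696 + 36809*I*√12759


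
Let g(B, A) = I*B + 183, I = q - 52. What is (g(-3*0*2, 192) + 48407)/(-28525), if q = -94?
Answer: -9718/5705 ≈ -1.7034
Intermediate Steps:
I = -146 (I = -94 - 52 = -146)
g(B, A) = 183 - 146*B (g(B, A) = -146*B + 183 = 183 - 146*B)
(g(-3*0*2, 192) + 48407)/(-28525) = ((183 - 146*(-3*0)*2) + 48407)/(-28525) = ((183 - 0*2) + 48407)*(-1/28525) = ((183 - 146*0) + 48407)*(-1/28525) = ((183 + 0) + 48407)*(-1/28525) = (183 + 48407)*(-1/28525) = 48590*(-1/28525) = -9718/5705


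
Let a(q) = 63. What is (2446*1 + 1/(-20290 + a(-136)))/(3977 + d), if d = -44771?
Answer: -16491747/275046746 ≈ -0.059960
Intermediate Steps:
(2446*1 + 1/(-20290 + a(-136)))/(3977 + d) = (2446*1 + 1/(-20290 + 63))/(3977 - 44771) = (2446 + 1/(-20227))/(-40794) = (2446 - 1/20227)*(-1/40794) = (49475241/20227)*(-1/40794) = -16491747/275046746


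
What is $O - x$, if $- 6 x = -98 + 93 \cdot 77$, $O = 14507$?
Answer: $\frac{94105}{6} \approx 15684.0$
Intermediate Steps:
$x = - \frac{7063}{6}$ ($x = - \frac{-98 + 93 \cdot 77}{6} = - \frac{-98 + 7161}{6} = \left(- \frac{1}{6}\right) 7063 = - \frac{7063}{6} \approx -1177.2$)
$O - x = 14507 - - \frac{7063}{6} = 14507 + \frac{7063}{6} = \frac{94105}{6}$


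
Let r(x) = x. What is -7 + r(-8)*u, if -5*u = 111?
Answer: 853/5 ≈ 170.60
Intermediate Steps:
u = -111/5 (u = -⅕*111 = -111/5 ≈ -22.200)
-7 + r(-8)*u = -7 - 8*(-111/5) = -7 + 888/5 = 853/5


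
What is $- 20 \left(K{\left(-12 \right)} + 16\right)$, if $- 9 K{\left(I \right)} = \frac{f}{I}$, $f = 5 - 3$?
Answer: $- \frac{8650}{27} \approx -320.37$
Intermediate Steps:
$f = 2$ ($f = 5 - 3 = 2$)
$K{\left(I \right)} = - \frac{2}{9 I}$ ($K{\left(I \right)} = - \frac{2 \frac{1}{I}}{9} = - \frac{2}{9 I}$)
$- 20 \left(K{\left(-12 \right)} + 16\right) = - 20 \left(- \frac{2}{9 \left(-12\right)} + 16\right) = - 20 \left(\left(- \frac{2}{9}\right) \left(- \frac{1}{12}\right) + 16\right) = - 20 \left(\frac{1}{54} + 16\right) = \left(-20\right) \frac{865}{54} = - \frac{8650}{27}$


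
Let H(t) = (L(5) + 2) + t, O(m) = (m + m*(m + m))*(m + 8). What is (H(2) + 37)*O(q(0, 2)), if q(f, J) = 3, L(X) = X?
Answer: 10626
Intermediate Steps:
O(m) = (8 + m)*(m + 2*m**2) (O(m) = (m + m*(2*m))*(8 + m) = (m + 2*m**2)*(8 + m) = (8 + m)*(m + 2*m**2))
H(t) = 7 + t (H(t) = (5 + 2) + t = 7 + t)
(H(2) + 37)*O(q(0, 2)) = ((7 + 2) + 37)*(3*(8 + 2*3**2 + 17*3)) = (9 + 37)*(3*(8 + 2*9 + 51)) = 46*(3*(8 + 18 + 51)) = 46*(3*77) = 46*231 = 10626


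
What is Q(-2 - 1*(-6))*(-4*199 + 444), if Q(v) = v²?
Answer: -5632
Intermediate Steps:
Q(-2 - 1*(-6))*(-4*199 + 444) = (-2 - 1*(-6))²*(-4*199 + 444) = (-2 + 6)²*(-796 + 444) = 4²*(-352) = 16*(-352) = -5632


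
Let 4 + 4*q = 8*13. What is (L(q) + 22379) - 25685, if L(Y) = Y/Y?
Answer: -3305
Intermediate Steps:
q = 25 (q = -1 + (8*13)/4 = -1 + (1/4)*104 = -1 + 26 = 25)
L(Y) = 1
(L(q) + 22379) - 25685 = (1 + 22379) - 25685 = 22380 - 25685 = -3305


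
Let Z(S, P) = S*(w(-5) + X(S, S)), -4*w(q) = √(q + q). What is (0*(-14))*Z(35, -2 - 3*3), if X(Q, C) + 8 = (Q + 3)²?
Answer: 0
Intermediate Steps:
X(Q, C) = -8 + (3 + Q)² (X(Q, C) = -8 + (Q + 3)² = -8 + (3 + Q)²)
w(q) = -√2*√q/4 (w(q) = -√(q + q)/4 = -√2*√q/4)
Z(S, P) = S*(-8 + (3 + S)² - I*√10/4) (Z(S, P) = S*(-√2*√(-5)/4 + (-8 + (3 + S)²)) = S*(-√2*I*√5/4 + (-8 + (3 + S)²)) = S*(-I*√10/4 + (-8 + (3 + S)²)) = S*(-8 + (3 + S)² - I*√10/4))
(0*(-14))*Z(35, -2 - 3*3) = (0*(-14))*(-¼*35*(32 - 4*(3 + 35)² + I*√10)) = 0*(-¼*35*(32 - 4*38² + I*√10)) = 0*(-¼*35*(32 - 4*1444 + I*√10)) = 0*(-¼*35*(32 - 5776 + I*√10)) = 0*(-¼*35*(-5744 + I*√10)) = 0*(50260 - 35*I*√10/4) = 0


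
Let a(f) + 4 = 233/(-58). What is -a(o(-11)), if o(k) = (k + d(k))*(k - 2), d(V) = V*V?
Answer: 465/58 ≈ 8.0172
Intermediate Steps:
d(V) = V²
o(k) = (-2 + k)*(k + k²) (o(k) = (k + k²)*(k - 2) = (k + k²)*(-2 + k) = (-2 + k)*(k + k²))
a(f) = -465/58 (a(f) = -4 + 233/(-58) = -4 + 233*(-1/58) = -4 - 233/58 = -465/58)
-a(o(-11)) = -1*(-465/58) = 465/58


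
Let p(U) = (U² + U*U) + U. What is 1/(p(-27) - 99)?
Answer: 1/1332 ≈ 0.00075075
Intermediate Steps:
p(U) = U + 2*U² (p(U) = (U² + U²) + U = 2*U² + U = U + 2*U²)
1/(p(-27) - 99) = 1/(-27*(1 + 2*(-27)) - 99) = 1/(-27*(1 - 54) - 99) = 1/(-27*(-53) - 99) = 1/(1431 - 99) = 1/1332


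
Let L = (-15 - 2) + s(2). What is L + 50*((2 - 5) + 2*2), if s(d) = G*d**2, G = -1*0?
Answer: 33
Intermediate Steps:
G = 0
s(d) = 0 (s(d) = 0*d**2 = 0)
L = -17 (L = (-15 - 2) + 0 = -17 + 0 = -17)
L + 50*((2 - 5) + 2*2) = -17 + 50*((2 - 5) + 2*2) = -17 + 50*(-3 + 4) = -17 + 50*1 = -17 + 50 = 33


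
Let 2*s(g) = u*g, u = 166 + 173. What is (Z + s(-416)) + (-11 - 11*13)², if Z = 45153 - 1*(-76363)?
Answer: 74720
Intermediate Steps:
Z = 121516 (Z = 45153 + 76363 = 121516)
u = 339
s(g) = 339*g/2 (s(g) = (339*g)/2 = 339*g/2)
(Z + s(-416)) + (-11 - 11*13)² = (121516 + (339/2)*(-416)) + (-11 - 11*13)² = (121516 - 70512) + (-11 - 143)² = 51004 + (-154)² = 51004 + 23716 = 74720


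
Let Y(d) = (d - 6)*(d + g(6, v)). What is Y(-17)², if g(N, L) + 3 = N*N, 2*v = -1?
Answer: 135424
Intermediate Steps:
v = -½ (v = (½)*(-1) = -½ ≈ -0.50000)
g(N, L) = -3 + N² (g(N, L) = -3 + N*N = -3 + N²)
Y(d) = (-6 + d)*(33 + d) (Y(d) = (d - 6)*(d + (-3 + 6²)) = (-6 + d)*(d + (-3 + 36)) = (-6 + d)*(d + 33) = (-6 + d)*(33 + d))
Y(-17)² = (-198 + (-17)² + 27*(-17))² = (-198 + 289 - 459)² = (-368)² = 135424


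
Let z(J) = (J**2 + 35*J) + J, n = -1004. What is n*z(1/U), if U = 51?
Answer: -1844348/2601 ≈ -709.09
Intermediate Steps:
z(J) = J**2 + 36*J
n*z(1/U) = -1004*(36 + 1/51)/51 = -1004*1837/(51*51) = -1004*1837/2601 = -1844348/2601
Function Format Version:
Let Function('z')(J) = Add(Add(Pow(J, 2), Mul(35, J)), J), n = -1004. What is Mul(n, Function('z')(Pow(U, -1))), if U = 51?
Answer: Rational(-1844348, 2601) ≈ -709.09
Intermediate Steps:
Function('z')(J) = Add(Pow(J, 2), Mul(36, J))
Mul(n, Function('z')(Pow(U, -1))) = Mul(-1004, Mul(Pow(51, -1), Add(36, Pow(51, -1)))) = Mul(-1004, Mul(Rational(1, 51), Add(36, Rational(1, 51)))) = Mul(-1004, Mul(Rational(1, 51), Rational(1837, 51))) = Mul(-1004, Rational(1837, 2601)) = Rational(-1844348, 2601)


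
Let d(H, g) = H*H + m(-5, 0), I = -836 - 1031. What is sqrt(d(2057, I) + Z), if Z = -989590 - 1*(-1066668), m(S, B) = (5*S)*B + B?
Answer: 3*sqrt(478703) ≈ 2075.7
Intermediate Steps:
m(S, B) = B + 5*B*S (m(S, B) = 5*B*S + B = B + 5*B*S)
Z = 77078 (Z = -989590 + 1066668 = 77078)
I = -1867
d(H, g) = H**2 (d(H, g) = H*H + 0*(1 + 5*(-5)) = H**2 + 0*(1 - 25) = H**2 + 0*(-24) = H**2 + 0 = H**2)
sqrt(d(2057, I) + Z) = sqrt(2057**2 + 77078) = sqrt(4231249 + 77078) = sqrt(4308327) = 3*sqrt(478703)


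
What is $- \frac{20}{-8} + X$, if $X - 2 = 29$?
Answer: $\frac{67}{2} \approx 33.5$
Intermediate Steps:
$X = 31$ ($X = 2 + 29 = 31$)
$- \frac{20}{-8} + X = - \frac{20}{-8} + 31 = \left(-20\right) \left(- \frac{1}{8}\right) + 31 = \frac{5}{2} + 31 = \frac{67}{2}$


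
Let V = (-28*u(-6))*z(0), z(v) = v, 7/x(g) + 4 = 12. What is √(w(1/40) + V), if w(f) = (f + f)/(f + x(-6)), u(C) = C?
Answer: √2/6 ≈ 0.23570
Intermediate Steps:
x(g) = 7/8 (x(g) = 7/(-4 + 12) = 7/8)
w(f) = 2*f/(7/8 + f) (w(f) = (f + f)/(f + 7/8) = (2*f)/(7/8 + f) = 2*f/(7/8 + f))
V = 0 (V = -28*(-6)*0 = 168*0 = 0)
√(w(1/40) + V) = √(16/(40*(7 + 8/40)) + 0) = √(16*(1/40)/(7 + 8*(1/40)) + 0) = √(16*(1/40)/(7 + ⅕) + 0) = √(16*(1/40)/(36/5) + 0) = √(16*(1/40)*(5/36) + 0) = √(1/18 + 0) = √(1/18) = √2/6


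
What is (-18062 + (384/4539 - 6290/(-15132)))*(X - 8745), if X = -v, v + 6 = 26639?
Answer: 3657314903538107/5723679 ≈ 6.3898e+8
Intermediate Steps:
v = 26633 (v = -6 + 26639 = 26633)
X = -26633 (X = -1*26633 = -26633)
(-18062 + (384/4539 - 6290/(-15132)))*(X - 8745) = (-18062 + (384/4539 - 6290/(-15132)))*(-26633 - 8745) = (-18062 + (384*(1/4539) - 6290*(-1/15132)))*(-35378) = (-18062 + (128/1513 + 3145/7566))*(-35378) = (-18062 + 5726833/11447358)*(-35378) = -206756453363/11447358*(-35378) = 3657314903538107/5723679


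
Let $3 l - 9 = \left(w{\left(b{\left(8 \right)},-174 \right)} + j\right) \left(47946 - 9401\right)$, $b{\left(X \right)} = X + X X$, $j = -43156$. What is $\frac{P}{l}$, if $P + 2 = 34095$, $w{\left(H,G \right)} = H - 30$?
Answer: $- \frac{102279}{1661829121} \approx -6.1546 \cdot 10^{-5}$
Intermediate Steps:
$b{\left(X \right)} = X + X^{2}$
$w{\left(H,G \right)} = -30 + H$ ($w{\left(H,G \right)} = H - 30 = -30 + H$)
$l = - \frac{1661829121}{3}$ ($l = 3 + \frac{\left(\left(-30 + 8 \left(1 + 8\right)\right) - 43156\right) \left(47946 - 9401\right)}{3} = 3 + \frac{\left(\left(-30 + 8 \cdot 9\right) - 43156\right) 38545}{3} = 3 + \frac{\left(\left(-30 + 72\right) - 43156\right) 38545}{3} = 3 + \frac{\left(42 - 43156\right) 38545}{3} = 3 + \frac{\left(-43114\right) 38545}{3} = 3 + \frac{1}{3} \left(-1661829130\right) = 3 - \frac{1661829130}{3} = - \frac{1661829121}{3} \approx -5.5394 \cdot 10^{8}$)
$P = 34093$ ($P = -2 + 34095 = 34093$)
$\frac{P}{l} = \frac{34093}{- \frac{1661829121}{3}} = 34093 \left(- \frac{3}{1661829121}\right) = - \frac{102279}{1661829121}$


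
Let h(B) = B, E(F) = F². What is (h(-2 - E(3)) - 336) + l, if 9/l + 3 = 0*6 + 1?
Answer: -703/2 ≈ -351.50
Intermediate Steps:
l = -9/2 (l = 9/(-3 + (0*6 + 1)) = 9/(-3 + (0 + 1)) = 9/(-3 + 1) = 9/(-2) = 9*(-½) = -9/2 ≈ -4.5000)
(h(-2 - E(3)) - 336) + l = ((-2 - 1*3²) - 336) - 9/2 = ((-2 - 1*9) - 336) - 9/2 = ((-2 - 9) - 336) - 9/2 = (-11 - 336) - 9/2 = -347 - 9/2 = -703/2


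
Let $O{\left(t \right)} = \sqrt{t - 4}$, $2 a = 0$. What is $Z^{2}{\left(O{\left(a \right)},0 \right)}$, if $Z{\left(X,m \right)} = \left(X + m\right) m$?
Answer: $0$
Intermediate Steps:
$a = 0$ ($a = \frac{1}{2} \cdot 0 = 0$)
$O{\left(t \right)} = \sqrt{-4 + t}$
$Z{\left(X,m \right)} = m \left(X + m\right)$
$Z^{2}{\left(O{\left(a \right)},0 \right)} = \left(0 \left(\sqrt{-4 + 0} + 0\right)\right)^{2} = \left(0 \left(\sqrt{-4} + 0\right)\right)^{2} = \left(0 \left(2 i + 0\right)\right)^{2} = \left(0 \cdot 2 i\right)^{2} = 0^{2} = 0$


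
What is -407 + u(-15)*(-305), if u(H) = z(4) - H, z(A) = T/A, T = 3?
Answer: -20843/4 ≈ -5210.8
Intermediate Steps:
z(A) = 3/A
u(H) = ¾ - H (u(H) = 3/4 - H = 3*(¼) - H = ¾ - H)
-407 + u(-15)*(-305) = -407 + (¾ - 1*(-15))*(-305) = -407 + (¾ + 15)*(-305) = -407 + (63/4)*(-305) = -407 - 19215/4 = -20843/4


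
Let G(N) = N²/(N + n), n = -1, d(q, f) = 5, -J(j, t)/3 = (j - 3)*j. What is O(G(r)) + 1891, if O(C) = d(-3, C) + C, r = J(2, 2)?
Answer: 9516/5 ≈ 1903.2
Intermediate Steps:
J(j, t) = -3*j*(-3 + j) (J(j, t) = -3*(j - 3)*j = -3*(-3 + j)*j = -3*j*(-3 + j))
r = 6 (r = 3*2*(3 - 1*2) = 3*2*(3 - 2) = 3*2*1 = 6)
G(N) = N²/(-1 + N) (G(N) = N²/(N - 1) = N²/(-1 + N))
O(C) = 5 + C
O(G(r)) + 1891 = (5 + 6²/(-1 + 6)) + 1891 = (5 + 36/5) + 1891 = 61/5 + 1891 = 9516/5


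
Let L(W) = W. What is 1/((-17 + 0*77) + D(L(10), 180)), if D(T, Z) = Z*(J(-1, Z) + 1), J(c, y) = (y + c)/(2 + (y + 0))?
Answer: 91/30943 ≈ 0.0029409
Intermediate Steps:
J(c, y) = (c + y)/(2 + y)
D(T, Z) = Z*(1 + (-1 + Z)/(2 + Z)) (D(T, Z) = Z*((-1 + Z)/(2 + Z) + 1) = Z*(1 + (-1 + Z)/(2 + Z)))
1/((-17 + 0*77) + D(L(10), 180)) = 1/((-17 + 0*77) + 180*(1 + 2*180)/(2 + 180)) = 1/((-17 + 0) + 180*(1 + 360)/182) = 1/(-17 + 180*(1/182)*361) = 1/(-17 + 32490/91) = 1/(30943/91) = 91/30943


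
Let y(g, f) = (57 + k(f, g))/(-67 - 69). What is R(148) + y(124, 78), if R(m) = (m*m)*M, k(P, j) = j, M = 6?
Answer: 17873483/136 ≈ 1.3142e+5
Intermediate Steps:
R(m) = 6*m² (R(m) = (m*m)*6 = m²*6 = 6*m²)
y(g, f) = -57/136 - g/136 (y(g, f) = (57 + g)/(-67 - 69) = (57 + g)/(-136) = (57 + g)*(-1/136) = -57/136 - g/136)
R(148) + y(124, 78) = 6*148² + (-57/136 - 1/136*124) = 6*21904 + (-57/136 - 31/34) = 131424 - 181/136 = 17873483/136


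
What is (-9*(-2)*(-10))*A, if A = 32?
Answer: -5760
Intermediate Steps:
(-9*(-2)*(-10))*A = (-9*(-2)*(-10))*32 = (18*(-10))*32 = -180*32 = -5760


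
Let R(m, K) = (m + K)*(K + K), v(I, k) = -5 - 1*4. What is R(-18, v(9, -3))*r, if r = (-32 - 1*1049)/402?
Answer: -87561/67 ≈ -1306.9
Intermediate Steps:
v(I, k) = -9 (v(I, k) = -5 - 4 = -9)
r = -1081/402 (r = (-32 - 1049)*(1/402) = -1081*1/402 = -1081/402 ≈ -2.6891)
R(m, K) = 2*K*(K + m) (R(m, K) = (K + m)*(2*K) = 2*K*(K + m))
R(-18, v(9, -3))*r = (2*(-9)*(-9 - 18))*(-1081/402) = (2*(-9)*(-27))*(-1081/402) = 486*(-1081/402) = -87561/67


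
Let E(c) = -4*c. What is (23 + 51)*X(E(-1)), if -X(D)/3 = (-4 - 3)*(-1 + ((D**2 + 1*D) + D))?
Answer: 35742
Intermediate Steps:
X(D) = -21 + 21*D**2 + 42*D (X(D) = -3*(-4 - 3)*(-1 + ((D**2 + 1*D) + D)) = -(-21)*(-1 + ((D**2 + D) + D)) = -(-21)*(-1 + ((D + D**2) + D)) = -(-21)*(-1 + (D**2 + 2*D)) = -(-21)*(-1 + D**2 + 2*D) = -3*(7 - 14*D - 7*D**2) = -21 + 21*D**2 + 42*D)
(23 + 51)*X(E(-1)) = (23 + 51)*(-21 + 21*(-4*(-1))**2 + 42*(-4*(-1))) = 74*(-21 + 21*4**2 + 42*4) = 74*(-21 + 21*16 + 168) = 74*(-21 + 336 + 168) = 74*483 = 35742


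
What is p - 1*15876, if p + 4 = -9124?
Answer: -25004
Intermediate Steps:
p = -9128 (p = -4 - 9124 = -9128)
p - 1*15876 = -9128 - 1*15876 = -9128 - 15876 = -25004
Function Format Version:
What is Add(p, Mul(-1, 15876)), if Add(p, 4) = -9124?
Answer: -25004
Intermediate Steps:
p = -9128 (p = Add(-4, -9124) = -9128)
Add(p, Mul(-1, 15876)) = Add(-9128, Mul(-1, 15876)) = Add(-9128, -15876) = -25004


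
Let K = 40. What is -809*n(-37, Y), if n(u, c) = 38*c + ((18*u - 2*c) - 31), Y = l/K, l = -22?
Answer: 2899456/5 ≈ 5.7989e+5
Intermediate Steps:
Y = -11/20 (Y = -22/40 = -22*1/40 = -11/20 ≈ -0.55000)
n(u, c) = -31 + 18*u + 36*c (n(u, c) = 38*c + ((-2*c + 18*u) - 31) = 38*c + (-31 - 2*c + 18*u) = -31 + 18*u + 36*c)
-809*n(-37, Y) = -809*(-31 + 18*(-37) + 36*(-11/20)) = -809*(-31 - 666 - 99/5) = -809*(-3584/5) = 2899456/5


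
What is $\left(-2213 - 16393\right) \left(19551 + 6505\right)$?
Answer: $-484797936$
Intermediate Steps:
$\left(-2213 - 16393\right) \left(19551 + 6505\right) = \left(-18606\right) 26056 = -484797936$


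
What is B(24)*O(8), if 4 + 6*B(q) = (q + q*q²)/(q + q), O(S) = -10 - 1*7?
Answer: -9673/12 ≈ -806.08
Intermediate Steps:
O(S) = -17 (O(S) = -10 - 7 = -17)
B(q) = -⅔ + (q + q³)/(12*q) (B(q) = -⅔ + ((q + q*q²)/(q + q))/6 = -⅔ + ((q + q³)/((2*q)))/6 = -⅔ + ((q + q³)*(1/(2*q)))/6 = -⅔ + ((q + q³)/(2*q))/6 = -⅔ + (q + q³)/(12*q))
B(24)*O(8) = (-7/12 + (1/12)*24²)*(-17) = (-7/12 + (1/12)*576)*(-17) = (-7/12 + 48)*(-17) = (569/12)*(-17) = -9673/12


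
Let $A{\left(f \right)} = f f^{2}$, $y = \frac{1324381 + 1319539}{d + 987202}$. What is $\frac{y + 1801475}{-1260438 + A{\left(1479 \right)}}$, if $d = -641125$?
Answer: $\frac{623451707495}{1119200836435677} \approx 0.00055705$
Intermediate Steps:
$y = \frac{2643920}{346077}$ ($y = \frac{1324381 + 1319539}{-641125 + 987202} = \frac{2643920}{346077} \approx 7.6397$)
$A{\left(f \right)} = f^{3}$
$\frac{y + 1801475}{-1260438 + A{\left(1479 \right)}} = \frac{\frac{2643920}{346077} + 1801475}{-1260438 + 1479^{3}} = \frac{623451707495}{346077 \left(-1260438 + 3235225239\right)} = \frac{623451707495}{346077 \cdot 3233964801} = \frac{623451707495}{346077} \cdot \frac{1}{3233964801} = \frac{623451707495}{1119200836435677}$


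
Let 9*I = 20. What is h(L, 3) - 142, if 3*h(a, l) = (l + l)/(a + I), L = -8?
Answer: -3701/26 ≈ -142.35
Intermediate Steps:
I = 20/9 (I = (⅑)*20 = 20/9 ≈ 2.2222)
h(a, l) = 2*l/(3*(20/9 + a)) (h(a, l) = ((l + l)/(a + 20/9))/3 = ((2*l)/(20/9 + a))/3 = (2*l/(20/9 + a))/3 = 2*l/(3*(20/9 + a)))
h(L, 3) - 142 = 6*3/(20 + 9*(-8)) - 142 = 6*3/(20 - 72) - 142 = 6*3/(-52) - 142 = 6*3*(-1/52) - 142 = -9/26 - 142 = -3701/26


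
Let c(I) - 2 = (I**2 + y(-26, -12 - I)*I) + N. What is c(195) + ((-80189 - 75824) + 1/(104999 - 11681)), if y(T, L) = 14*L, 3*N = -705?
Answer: -63767082257/93318 ≈ -6.8333e+5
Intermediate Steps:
N = -235 (N = (1/3)*(-705) = -235)
c(I) = -233 + I**2 + I*(-168 - 14*I) (c(I) = 2 + ((I**2 + (14*(-12 - I))*I) - 235) = 2 + ((I**2 + (-168 - 14*I)*I) - 235) = 2 + ((I**2 + I*(-168 - 14*I)) - 235) = 2 + (-235 + I**2 + I*(-168 - 14*I)) = -233 + I**2 + I*(-168 - 14*I))
c(195) + ((-80189 - 75824) + 1/(104999 - 11681)) = (-233 + 195**2 - 14*195*(12 + 195)) + ((-80189 - 75824) + 1/(104999 - 11681)) = (-233 + 38025 - 14*195*207) + (-156013 + 1/93318) = (-233 + 38025 - 565110) + (-156013 + 1/93318) = -527318 - 14558821133/93318 = -63767082257/93318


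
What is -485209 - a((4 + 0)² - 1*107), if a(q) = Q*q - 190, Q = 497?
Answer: -439792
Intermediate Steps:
a(q) = -190 + 497*q (a(q) = 497*q - 190 = -190 + 497*q)
-485209 - a((4 + 0)² - 1*107) = -485209 - (-190 + 497*((4 + 0)² - 1*107)) = -485209 - (-190 + 497*(4² - 107)) = -485209 - (-190 + 497*(16 - 107)) = -485209 - (-190 + 497*(-91)) = -485209 - (-190 - 45227) = -485209 - 1*(-45417) = -485209 + 45417 = -439792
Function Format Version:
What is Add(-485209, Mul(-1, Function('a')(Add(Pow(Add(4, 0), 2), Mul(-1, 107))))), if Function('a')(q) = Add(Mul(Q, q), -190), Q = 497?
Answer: -439792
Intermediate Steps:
Function('a')(q) = Add(-190, Mul(497, q)) (Function('a')(q) = Add(Mul(497, q), -190) = Add(-190, Mul(497, q)))
Add(-485209, Mul(-1, Function('a')(Add(Pow(Add(4, 0), 2), Mul(-1, 107))))) = Add(-485209, Mul(-1, Add(-190, Mul(497, Add(Pow(Add(4, 0), 2), Mul(-1, 107)))))) = Add(-485209, Mul(-1, Add(-190, Mul(497, Add(Pow(4, 2), -107))))) = Add(-485209, Mul(-1, Add(-190, Mul(497, Add(16, -107))))) = Add(-485209, Mul(-1, Add(-190, Mul(497, -91)))) = Add(-485209, Mul(-1, Add(-190, -45227))) = Add(-485209, Mul(-1, -45417)) = Add(-485209, 45417) = -439792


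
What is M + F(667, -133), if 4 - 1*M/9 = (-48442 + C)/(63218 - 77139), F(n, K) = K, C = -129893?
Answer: -2955352/13921 ≈ -212.29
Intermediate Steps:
M = -1103859/13921 (M = 36 - 9*(-48442 - 129893)/(63218 - 77139) = 36 - (-1605015)/(-13921) = 36 - (-1605015)*(-1)/13921 = 36 - 9*178335/13921 = 36 - 1605015/13921 = -1103859/13921 ≈ -79.295)
M + F(667, -133) = -1103859/13921 - 133 = -2955352/13921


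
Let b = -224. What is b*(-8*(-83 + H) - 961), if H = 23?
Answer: 107744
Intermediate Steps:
b*(-8*(-83 + H) - 961) = -224*(-8*(-83 + 23) - 961) = -224*(-8*(-60) - 961) = -224*(480 - 961) = -224*(-481) = 107744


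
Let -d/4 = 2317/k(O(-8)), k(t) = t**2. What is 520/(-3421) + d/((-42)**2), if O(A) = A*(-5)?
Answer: -53548351/344836800 ≈ -0.15529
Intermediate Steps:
O(A) = -5*A
d = -2317/400 (d = -9268/((-5*(-8))**2) = -9268/(40**2) = -9268/1600 = -4*2317/1600 = -2317/400 ≈ -5.7925)
520/(-3421) + d/((-42)**2) = 520/(-3421) - 2317/(400*((-42)**2)) = 520*(-1/3421) - 2317/400/1764 = -520/3421 - 2317/400*1/1764 = -520/3421 - 331/100800 = -53548351/344836800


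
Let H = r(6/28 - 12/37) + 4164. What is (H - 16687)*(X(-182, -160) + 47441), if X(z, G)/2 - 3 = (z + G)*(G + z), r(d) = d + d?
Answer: -912643751750/259 ≈ -3.5237e+9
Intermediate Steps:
r(d) = 2*d
H = 1078419/259 (H = 2*(6/28 - 12/37) + 4164 = 2*(6*(1/28) - 12*1/37) + 4164 = 2*(3/14 - 12/37) + 4164 = 2*(-57/518) + 4164 = -57/259 + 4164 = 1078419/259 ≈ 4163.8)
X(z, G) = 6 + 2*(G + z)² (X(z, G) = 6 + 2*((z + G)*(G + z)) = 6 + 2*((G + z)*(G + z)) = 6 + 2*(G + z)²)
(H - 16687)*(X(-182, -160) + 47441) = (1078419/259 - 16687)*((6 + 2*(-160 - 182)²) + 47441) = -3243514*((6 + 2*(-342)²) + 47441)/259 = -3243514*((6 + 2*116964) + 47441)/259 = -3243514*((6 + 233928) + 47441)/259 = -3243514*(233934 + 47441)/259 = -3243514/259*281375 = -912643751750/259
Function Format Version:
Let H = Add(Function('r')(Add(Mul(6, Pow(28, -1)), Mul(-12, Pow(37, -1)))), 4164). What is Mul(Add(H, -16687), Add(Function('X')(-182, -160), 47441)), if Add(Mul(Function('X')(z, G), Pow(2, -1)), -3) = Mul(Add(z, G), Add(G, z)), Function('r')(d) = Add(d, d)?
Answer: Rational(-912643751750, 259) ≈ -3.5237e+9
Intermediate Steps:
Function('r')(d) = Mul(2, d)
H = Rational(1078419, 259) (H = Add(Mul(2, Add(Mul(6, Pow(28, -1)), Mul(-12, Pow(37, -1)))), 4164) = Add(Mul(2, Add(Mul(6, Rational(1, 28)), Mul(-12, Rational(1, 37)))), 4164) = Add(Mul(2, Add(Rational(3, 14), Rational(-12, 37))), 4164) = Add(Mul(2, Rational(-57, 518)), 4164) = Add(Rational(-57, 259), 4164) = Rational(1078419, 259) ≈ 4163.8)
Function('X')(z, G) = Add(6, Mul(2, Pow(Add(G, z), 2))) (Function('X')(z, G) = Add(6, Mul(2, Mul(Add(z, G), Add(G, z)))) = Add(6, Mul(2, Mul(Add(G, z), Add(G, z)))) = Add(6, Mul(2, Pow(Add(G, z), 2))))
Mul(Add(H, -16687), Add(Function('X')(-182, -160), 47441)) = Mul(Add(Rational(1078419, 259), -16687), Add(Add(6, Mul(2, Pow(Add(-160, -182), 2))), 47441)) = Mul(Rational(-3243514, 259), Add(Add(6, Mul(2, Pow(-342, 2))), 47441)) = Mul(Rational(-3243514, 259), Add(Add(6, Mul(2, 116964)), 47441)) = Mul(Rational(-3243514, 259), Add(Add(6, 233928), 47441)) = Mul(Rational(-3243514, 259), Add(233934, 47441)) = Mul(Rational(-3243514, 259), 281375) = Rational(-912643751750, 259)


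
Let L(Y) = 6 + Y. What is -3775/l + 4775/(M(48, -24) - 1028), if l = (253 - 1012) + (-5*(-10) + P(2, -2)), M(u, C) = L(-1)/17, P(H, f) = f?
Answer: 8237600/12421881 ≈ 0.66315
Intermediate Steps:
M(u, C) = 5/17 (M(u, C) = (6 - 1)/17 = 5*(1/17) = 5/17)
l = -711 (l = (253 - 1012) + (-5*(-10) - 2) = -759 + (50 - 2) = -759 + 48 = -711)
-3775/l + 4775/(M(48, -24) - 1028) = -3775/(-711) + 4775/(5/17 - 1028) = -3775*(-1/711) + 4775/(-17471/17) = 3775/711 + 4775*(-17/17471) = 3775/711 - 81175/17471 = 8237600/12421881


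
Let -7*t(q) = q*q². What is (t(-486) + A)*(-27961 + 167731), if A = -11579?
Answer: 16033045073310/7 ≈ 2.2904e+12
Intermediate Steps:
t(q) = -q³/7 (t(q) = -q*q²/7 = -q³/7)
(t(-486) + A)*(-27961 + 167731) = (-⅐*(-486)³ - 11579)*(-27961 + 167731) = (-⅐*(-114791256) - 11579)*139770 = (114791256/7 - 11579)*139770 = (114710203/7)*139770 = 16033045073310/7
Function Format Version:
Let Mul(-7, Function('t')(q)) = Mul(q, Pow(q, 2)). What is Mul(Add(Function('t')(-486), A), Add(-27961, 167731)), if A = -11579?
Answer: Rational(16033045073310, 7) ≈ 2.2904e+12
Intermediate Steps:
Function('t')(q) = Mul(Rational(-1, 7), Pow(q, 3)) (Function('t')(q) = Mul(Rational(-1, 7), Mul(q, Pow(q, 2))) = Mul(Rational(-1, 7), Pow(q, 3)))
Mul(Add(Function('t')(-486), A), Add(-27961, 167731)) = Mul(Add(Mul(Rational(-1, 7), Pow(-486, 3)), -11579), Add(-27961, 167731)) = Mul(Add(Mul(Rational(-1, 7), -114791256), -11579), 139770) = Mul(Add(Rational(114791256, 7), -11579), 139770) = Mul(Rational(114710203, 7), 139770) = Rational(16033045073310, 7)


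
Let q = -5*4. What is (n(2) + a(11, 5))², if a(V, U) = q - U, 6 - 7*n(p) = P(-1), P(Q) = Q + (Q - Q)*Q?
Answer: 576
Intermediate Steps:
q = -20
P(Q) = Q (P(Q) = Q + 0*Q = Q + 0 = Q)
n(p) = 1 (n(p) = 6/7 - ⅐*(-1) = 6/7 + ⅐ = 1)
a(V, U) = -20 - U
(n(2) + a(11, 5))² = (1 + (-20 - 1*5))² = (1 + (-20 - 5))² = (1 - 25)² = (-24)² = 576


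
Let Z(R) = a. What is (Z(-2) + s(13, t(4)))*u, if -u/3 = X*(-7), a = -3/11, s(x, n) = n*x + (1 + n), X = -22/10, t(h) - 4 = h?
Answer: -5208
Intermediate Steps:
t(h) = 4 + h
X = -11/5 (X = -22*1/10 = -11/5 ≈ -2.2000)
s(x, n) = 1 + n + n*x
a = -3/11 (a = -3*1/11 = -3/11 ≈ -0.27273)
Z(R) = -3/11
u = -231/5 (u = -(-33)*(-7)/5 = -3*77/5 = -231/5 ≈ -46.200)
(Z(-2) + s(13, t(4)))*u = (-3/11 + (1 + (4 + 4) + (4 + 4)*13))*(-231/5) = (-3/11 + (1 + 8 + 8*13))*(-231/5) = (-3/11 + (1 + 8 + 104))*(-231/5) = (-3/11 + 113)*(-231/5) = (1240/11)*(-231/5) = -5208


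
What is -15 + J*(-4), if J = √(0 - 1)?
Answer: -15 - 4*I ≈ -15.0 - 4.0*I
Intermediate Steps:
J = I (J = √(-1) = I ≈ 1.0*I)
-15 + J*(-4) = -15 + I*(-4) = -15 - 4*I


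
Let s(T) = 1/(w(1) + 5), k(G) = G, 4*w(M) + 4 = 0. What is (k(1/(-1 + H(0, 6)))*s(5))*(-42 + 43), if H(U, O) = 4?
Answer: 1/12 ≈ 0.083333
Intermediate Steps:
w(M) = -1 (w(M) = -1 + (¼)*0 = -1 + 0 = -1)
s(T) = ¼ (s(T) = 1/(-1 + 5) = 1/4 = ¼)
(k(1/(-1 + H(0, 6)))*s(5))*(-42 + 43) = ((¼)/(-1 + 4))*(-42 + 43) = ((¼)/3)*1 = ((⅓)*(¼))*1 = (1/12)*1 = 1/12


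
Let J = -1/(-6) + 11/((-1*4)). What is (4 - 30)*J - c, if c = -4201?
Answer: 25609/6 ≈ 4268.2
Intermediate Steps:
J = -31/12 (J = -1*(-⅙) + 11/(-4) = ⅙ + 11*(-¼) = ⅙ - 11/4 = -31/12 ≈ -2.5833)
(4 - 30)*J - c = (4 - 30)*(-31/12) - 1*(-4201) = -26*(-31/12) + 4201 = 403/6 + 4201 = 25609/6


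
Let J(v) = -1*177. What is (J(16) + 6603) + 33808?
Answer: 40234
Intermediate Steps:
J(v) = -177
(J(16) + 6603) + 33808 = (-177 + 6603) + 33808 = 6426 + 33808 = 40234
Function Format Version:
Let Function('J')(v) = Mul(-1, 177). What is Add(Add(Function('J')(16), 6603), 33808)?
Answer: 40234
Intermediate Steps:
Function('J')(v) = -177
Add(Add(Function('J')(16), 6603), 33808) = Add(Add(-177, 6603), 33808) = Add(6426, 33808) = 40234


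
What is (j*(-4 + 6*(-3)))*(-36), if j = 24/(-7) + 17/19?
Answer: -266904/133 ≈ -2006.8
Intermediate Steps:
j = -337/133 (j = 24*(-⅐) + 17*(1/19) = -24/7 + 17/19 = -337/133 ≈ -2.5338)
(j*(-4 + 6*(-3)))*(-36) = -337*(-4 + 6*(-3))/133*(-36) = -337*(-4 - 18)/133*(-36) = -337/133*(-22)*(-36) = (7414/133)*(-36) = -266904/133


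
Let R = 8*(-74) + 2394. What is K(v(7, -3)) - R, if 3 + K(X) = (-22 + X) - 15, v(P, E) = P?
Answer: -1835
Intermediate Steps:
K(X) = -40 + X (K(X) = -3 + ((-22 + X) - 15) = -3 + (-37 + X) = -40 + X)
R = 1802 (R = -592 + 2394 = 1802)
K(v(7, -3)) - R = (-40 + 7) - 1*1802 = -33 - 1802 = -1835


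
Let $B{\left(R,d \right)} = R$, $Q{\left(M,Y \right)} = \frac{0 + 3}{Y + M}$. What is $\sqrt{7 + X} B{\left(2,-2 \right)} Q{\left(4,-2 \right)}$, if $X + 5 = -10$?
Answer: $6 i \sqrt{2} \approx 8.4853 i$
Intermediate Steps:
$Q{\left(M,Y \right)} = \frac{3}{M + Y}$
$X = -15$ ($X = -5 - 10 = -15$)
$\sqrt{7 + X} B{\left(2,-2 \right)} Q{\left(4,-2 \right)} = \sqrt{7 - 15} \cdot 2 \frac{3}{4 - 2} = \sqrt{-8} \cdot 2 \cdot \frac{3}{2} = 2 i \sqrt{2} \cdot 2 \cdot 3 \cdot \frac{1}{2} = 4 i \sqrt{2} \cdot \frac{3}{2} = 6 i \sqrt{2}$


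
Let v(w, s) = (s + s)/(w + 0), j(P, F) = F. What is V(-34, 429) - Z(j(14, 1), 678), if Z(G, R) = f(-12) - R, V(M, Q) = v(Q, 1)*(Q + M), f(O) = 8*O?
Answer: 332836/429 ≈ 775.84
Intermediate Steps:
v(w, s) = 2*s/w (v(w, s) = (2*s)/w = 2*s/w)
V(M, Q) = 2*(M + Q)/Q (V(M, Q) = (2*1/Q)*(Q + M) = (2/Q)*(M + Q) = 2*(M + Q)/Q)
Z(G, R) = -96 - R (Z(G, R) = 8*(-12) - R = -96 - R)
V(-34, 429) - Z(j(14, 1), 678) = (2 + 2*(-34)/429) - (-96 - 1*678) = (2 + 2*(-34)*(1/429)) - (-96 - 678) = (2 - 68/429) - 1*(-774) = 790/429 + 774 = 332836/429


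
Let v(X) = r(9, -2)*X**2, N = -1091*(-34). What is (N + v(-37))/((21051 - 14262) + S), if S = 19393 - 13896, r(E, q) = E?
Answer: 49415/12286 ≈ 4.0221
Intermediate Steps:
N = 37094
v(X) = 9*X**2
S = 5497
(N + v(-37))/((21051 - 14262) + S) = (37094 + 9*(-37)**2)/((21051 - 14262) + 5497) = (37094 + 9*1369)/(6789 + 5497) = (37094 + 12321)/12286 = 49415*(1/12286) = 49415/12286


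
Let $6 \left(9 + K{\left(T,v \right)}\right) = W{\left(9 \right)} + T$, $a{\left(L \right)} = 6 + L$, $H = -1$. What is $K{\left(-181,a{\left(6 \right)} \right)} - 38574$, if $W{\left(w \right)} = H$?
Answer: $- \frac{115840}{3} \approx -38613.0$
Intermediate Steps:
$W{\left(w \right)} = -1$
$K{\left(T,v \right)} = - \frac{55}{6} + \frac{T}{6}$ ($K{\left(T,v \right)} = -9 + \frac{-1 + T}{6} = -9 + \left(- \frac{1}{6} + \frac{T}{6}\right) = - \frac{55}{6} + \frac{T}{6}$)
$K{\left(-181,a{\left(6 \right)} \right)} - 38574 = \left(- \frac{55}{6} + \frac{1}{6} \left(-181\right)\right) - 38574 = \left(- \frac{55}{6} - \frac{181}{6}\right) - 38574 = - \frac{118}{3} - 38574 = - \frac{115840}{3}$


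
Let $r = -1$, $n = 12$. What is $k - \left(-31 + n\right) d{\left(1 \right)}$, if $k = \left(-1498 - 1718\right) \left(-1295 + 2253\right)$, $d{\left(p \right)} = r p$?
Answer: $-3080947$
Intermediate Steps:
$d{\left(p \right)} = - p$
$k = -3080928$ ($k = \left(-3216\right) 958 = -3080928$)
$k - \left(-31 + n\right) d{\left(1 \right)} = -3080928 - \left(-31 + 12\right) \left(\left(-1\right) 1\right) = -3080928 - \left(-19\right) \left(-1\right) = -3080928 - 19 = -3080947$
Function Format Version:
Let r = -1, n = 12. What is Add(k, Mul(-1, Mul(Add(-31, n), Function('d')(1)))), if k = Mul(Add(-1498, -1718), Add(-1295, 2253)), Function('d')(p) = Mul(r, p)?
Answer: -3080947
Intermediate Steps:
Function('d')(p) = Mul(-1, p)
k = -3080928 (k = Mul(-3216, 958) = -3080928)
Add(k, Mul(-1, Mul(Add(-31, n), Function('d')(1)))) = Add(-3080928, Mul(-1, Mul(Add(-31, 12), Mul(-1, 1)))) = Add(-3080928, Mul(-1, Mul(-19, -1))) = Add(-3080928, Mul(-1, 19)) = Add(-3080928, -19) = -3080947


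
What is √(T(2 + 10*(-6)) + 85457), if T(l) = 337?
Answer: √85794 ≈ 292.91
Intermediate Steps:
√(T(2 + 10*(-6)) + 85457) = √(337 + 85457) = √85794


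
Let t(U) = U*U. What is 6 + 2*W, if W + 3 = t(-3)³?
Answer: 1458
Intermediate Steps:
t(U) = U²
W = 726 (W = -3 + ((-3)²)³ = -3 + 9³ = -3 + 729 = 726)
6 + 2*W = 6 + 2*726 = 6 + 1452 = 1458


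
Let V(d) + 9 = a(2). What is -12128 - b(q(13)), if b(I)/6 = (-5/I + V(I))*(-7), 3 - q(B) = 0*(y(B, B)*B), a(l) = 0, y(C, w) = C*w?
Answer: -12576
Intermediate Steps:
q(B) = 3 (q(B) = 3 - 0*(B*B)*B = 3 - 0*B²*B = 3 - 0*B³ = 3 - 1*0 = 3 + 0 = 3)
V(d) = -9 (V(d) = -9 + 0 = -9)
b(I) = 378 + 210/I (b(I) = 6*((-5/I - 9)*(-7)) = 6*((-9 - 5/I)*(-7)) = 6*(63 + 35/I) = 378 + 210/I)
-12128 - b(q(13)) = -12128 - (378 + 210/3) = -12128 - (378 + 210*(⅓)) = -12128 - (378 + 70) = -12128 - 1*448 = -12128 - 448 = -12576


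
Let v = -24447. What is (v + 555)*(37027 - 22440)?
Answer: -348512604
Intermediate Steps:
(v + 555)*(37027 - 22440) = (-24447 + 555)*(37027 - 22440) = -23892*14587 = -348512604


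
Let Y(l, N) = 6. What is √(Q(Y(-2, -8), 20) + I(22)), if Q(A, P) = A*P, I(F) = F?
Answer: √142 ≈ 11.916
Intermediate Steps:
√(Q(Y(-2, -8), 20) + I(22)) = √(6*20 + 22) = √(120 + 22) = √142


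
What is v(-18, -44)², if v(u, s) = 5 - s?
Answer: 2401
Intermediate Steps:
v(-18, -44)² = (5 - 1*(-44))² = (5 + 44)² = 49² = 2401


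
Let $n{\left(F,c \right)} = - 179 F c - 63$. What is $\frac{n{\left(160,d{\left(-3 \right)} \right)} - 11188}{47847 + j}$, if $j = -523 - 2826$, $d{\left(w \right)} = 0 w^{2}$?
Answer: $- \frac{11251}{44498} \approx -0.25284$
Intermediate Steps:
$d{\left(w \right)} = 0$
$n{\left(F,c \right)} = -63 - 179 F c$ ($n{\left(F,c \right)} = - 179 F c - 63 = -63 - 179 F c$)
$j = -3349$
$\frac{n{\left(160,d{\left(-3 \right)} \right)} - 11188}{47847 + j} = \frac{\left(-63 - 28640 \cdot 0\right) - 11188}{47847 - 3349} = \frac{\left(-63 + 0\right) - 11188}{44498} = \left(-63 - 11188\right) \frac{1}{44498} = \left(-11251\right) \frac{1}{44498} = - \frac{11251}{44498}$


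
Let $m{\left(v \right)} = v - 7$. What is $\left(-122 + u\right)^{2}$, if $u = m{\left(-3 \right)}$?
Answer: $17424$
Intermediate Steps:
$m{\left(v \right)} = -7 + v$
$u = -10$ ($u = -7 - 3 = -10$)
$\left(-122 + u\right)^{2} = \left(-122 - 10\right)^{2} = \left(-132\right)^{2} = 17424$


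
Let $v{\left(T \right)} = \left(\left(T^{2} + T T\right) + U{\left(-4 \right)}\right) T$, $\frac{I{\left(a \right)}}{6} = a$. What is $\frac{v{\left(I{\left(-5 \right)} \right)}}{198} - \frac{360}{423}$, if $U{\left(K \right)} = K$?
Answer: $- \frac{423380}{1551} \approx -272.97$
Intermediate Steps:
$I{\left(a \right)} = 6 a$
$v{\left(T \right)} = T \left(-4 + 2 T^{2}\right)$ ($v{\left(T \right)} = \left(\left(T^{2} + T T\right) - 4\right) T = \left(\left(T^{2} + T^{2}\right) - 4\right) T = \left(2 T^{2} - 4\right) T = \left(-4 + 2 T^{2}\right) T = T \left(-4 + 2 T^{2}\right)$)
$\frac{v{\left(I{\left(-5 \right)} \right)}}{198} - \frac{360}{423} = \frac{2 \cdot 6 \left(-5\right) \left(-2 + \left(6 \left(-5\right)\right)^{2}\right)}{198} - \frac{360}{423} = 2 \left(-30\right) \left(-2 + \left(-30\right)^{2}\right) \frac{1}{198} - \frac{40}{47} = 2 \left(-30\right) \left(-2 + 900\right) \frac{1}{198} - \frac{40}{47} = 2 \left(-30\right) 898 \cdot \frac{1}{198} - \frac{40}{47} = \left(-53880\right) \frac{1}{198} - \frac{40}{47} = - \frac{8980}{33} - \frac{40}{47} = - \frac{423380}{1551}$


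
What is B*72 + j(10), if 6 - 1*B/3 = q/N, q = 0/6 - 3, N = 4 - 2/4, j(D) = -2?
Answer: 10354/7 ≈ 1479.1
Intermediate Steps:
N = 7/2 (N = 4 + (¼)*(-2) = 4 - ½ = 7/2 ≈ 3.5000)
q = -3 (q = 0*(⅙) - 3 = 0 - 3 = -3)
B = 144/7 (B = 18 - (-9)/7/2 = 18 - (-9)*2/7 = 18 - 3*(-6/7) = 18 + 18/7 = 144/7 ≈ 20.571)
B*72 + j(10) = (144/7)*72 - 2 = 10368/7 - 2 = 10354/7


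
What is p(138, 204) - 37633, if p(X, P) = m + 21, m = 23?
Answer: -37589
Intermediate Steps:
p(X, P) = 44 (p(X, P) = 23 + 21 = 44)
p(138, 204) - 37633 = 44 - 37633 = -37589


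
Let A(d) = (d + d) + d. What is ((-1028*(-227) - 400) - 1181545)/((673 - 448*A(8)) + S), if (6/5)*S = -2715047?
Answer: 5691534/13635709 ≈ 0.41740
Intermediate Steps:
A(d) = 3*d (A(d) = 2*d + d = 3*d)
S = -13575235/6 (S = (5/6)*(-2715047) = -13575235/6 ≈ -2.2625e+6)
((-1028*(-227) - 400) - 1181545)/((673 - 448*A(8)) + S) = ((-1028*(-227) - 400) - 1181545)/((673 - 1344*8) - 13575235/6) = ((233356 - 400) - 1181545)/((673 - 448*24) - 13575235/6) = (232956 - 1181545)/((673 - 10752) - 13575235/6) = -948589/(-10079 - 13575235/6) = -948589/(-13635709/6) = -948589*(-6/13635709) = 5691534/13635709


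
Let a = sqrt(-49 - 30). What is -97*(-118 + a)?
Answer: 11446 - 97*I*sqrt(79) ≈ 11446.0 - 862.16*I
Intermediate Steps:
a = I*sqrt(79) (a = sqrt(-79) = I*sqrt(79) ≈ 8.8882*I)
-97*(-118 + a) = -97*(-118 + I*sqrt(79)) = 11446 - 97*I*sqrt(79)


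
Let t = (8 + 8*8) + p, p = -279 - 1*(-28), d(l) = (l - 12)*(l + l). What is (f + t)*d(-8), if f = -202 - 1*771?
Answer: -368640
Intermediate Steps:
f = -973 (f = -202 - 771 = -973)
d(l) = 2*l*(-12 + l) (d(l) = (-12 + l)*(2*l) = 2*l*(-12 + l))
p = -251 (p = -279 + 28 = -251)
t = -179 (t = (8 + 8*8) - 251 = (8 + 64) - 251 = 72 - 251 = -179)
(f + t)*d(-8) = (-973 - 179)*(2*(-8)*(-12 - 8)) = -2304*(-8)*(-20) = -1152*320 = -368640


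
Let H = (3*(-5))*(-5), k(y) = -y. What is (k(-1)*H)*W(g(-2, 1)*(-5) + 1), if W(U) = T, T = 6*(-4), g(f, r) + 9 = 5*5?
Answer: -1800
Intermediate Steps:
g(f, r) = 16 (g(f, r) = -9 + 5*5 = -9 + 25 = 16)
H = 75 (H = -15*(-5) = 75)
T = -24
W(U) = -24
(k(-1)*H)*W(g(-2, 1)*(-5) + 1) = (-1*(-1)*75)*(-24) = (1*75)*(-24) = 75*(-24) = -1800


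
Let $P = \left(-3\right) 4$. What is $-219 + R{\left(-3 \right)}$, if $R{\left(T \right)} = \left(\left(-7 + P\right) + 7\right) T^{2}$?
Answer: $-327$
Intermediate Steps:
$P = -12$
$R{\left(T \right)} = - 12 T^{2}$ ($R{\left(T \right)} = \left(\left(-7 - 12\right) + 7\right) T^{2} = \left(-19 + 7\right) T^{2} = - 12 T^{2}$)
$-219 + R{\left(-3 \right)} = -219 - 12 \left(-3\right)^{2} = -219 - 108 = -327$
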